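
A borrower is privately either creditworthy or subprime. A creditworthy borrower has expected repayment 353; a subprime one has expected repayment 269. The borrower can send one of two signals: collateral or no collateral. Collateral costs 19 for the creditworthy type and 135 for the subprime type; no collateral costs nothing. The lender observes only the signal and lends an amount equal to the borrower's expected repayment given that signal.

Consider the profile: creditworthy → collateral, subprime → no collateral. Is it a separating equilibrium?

Under separation the lender infers type exactly: collateral → creditworthy (pays 353), no collateral → subprime (pays 269).
Creditworthy: collateral gives 353 − 19 = 334; no collateral gives 269 − 0 = 269. No deviation. ✓
Subprime: no collateral gives 269 − 0 = 269; collateral gives 353 − 135 = 218. No deviation. ✓
Both incentive constraints hold.

Yes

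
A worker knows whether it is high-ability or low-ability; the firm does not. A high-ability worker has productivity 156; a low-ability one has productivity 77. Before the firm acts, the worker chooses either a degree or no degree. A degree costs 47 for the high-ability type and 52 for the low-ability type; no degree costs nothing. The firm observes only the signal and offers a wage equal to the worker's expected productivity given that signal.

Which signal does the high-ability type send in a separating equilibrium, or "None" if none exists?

Try high-ability → degree, low-ability → no degree:
  Under separation the firm infers type exactly: degree → high-ability (pays 156), no degree → low-ability (pays 77).
  High-ability: degree gives 156 − 47 = 109; no degree gives 77 − 0 = 77. No deviation. ✓
  Low-ability: no degree gives 77 − 0 = 77; degree gives 156 − 52 = 104. Would deviate. ✗
Try high-ability → no degree, low-ability → degree:
  Under separation the firm infers type exactly: no degree → high-ability (pays 156), degree → low-ability (pays 77).
  High-ability: no degree gives 156 − 0 = 156; degree gives 77 − 47 = 30. No deviation. ✓
  Low-ability: degree gives 77 − 52 = 25; no degree gives 156 − 0 = 156. Would deviate. ✗
Neither assignment is incentive-compatible.

None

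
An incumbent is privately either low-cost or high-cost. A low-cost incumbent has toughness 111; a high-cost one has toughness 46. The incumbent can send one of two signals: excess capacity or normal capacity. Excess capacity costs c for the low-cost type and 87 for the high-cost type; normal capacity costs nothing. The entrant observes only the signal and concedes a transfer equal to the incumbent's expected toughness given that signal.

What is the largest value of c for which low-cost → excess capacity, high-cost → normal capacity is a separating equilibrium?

65

Under separation: excess capacity → low-cost (pays 111); normal capacity → high-cost (pays 46).
High-cost: 46 − 0 = 46 ≥ 111 − 87 = 24. Holds regardless of c. ✓
Low-cost: 111 − c ≥ 46 − 0, so c ≤ 111 − 46 = 65.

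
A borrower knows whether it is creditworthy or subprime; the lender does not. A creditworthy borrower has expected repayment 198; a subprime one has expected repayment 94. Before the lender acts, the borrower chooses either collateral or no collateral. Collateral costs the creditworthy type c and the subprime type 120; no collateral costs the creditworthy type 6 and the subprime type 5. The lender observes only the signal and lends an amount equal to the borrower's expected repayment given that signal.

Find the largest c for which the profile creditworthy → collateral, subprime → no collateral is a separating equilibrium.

110

Under separation: collateral → creditworthy (pays 198); no collateral → subprime (pays 94).
Subprime: 94 − 5 = 89 ≥ 198 − 120 = 78. Holds regardless of c. ✓
Creditworthy: 198 − c ≥ 94 − 6, so c ≤ 198 − 88 = 110.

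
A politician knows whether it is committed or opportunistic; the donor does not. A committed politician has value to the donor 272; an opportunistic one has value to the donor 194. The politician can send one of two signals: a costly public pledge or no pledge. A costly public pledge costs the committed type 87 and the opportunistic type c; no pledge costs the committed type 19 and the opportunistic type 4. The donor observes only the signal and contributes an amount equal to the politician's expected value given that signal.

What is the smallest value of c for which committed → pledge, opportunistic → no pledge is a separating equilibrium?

Under separation: pledge → committed (pays 272); no pledge → opportunistic (pays 194).
Committed: 272 − 87 = 185 ≥ 194 − 19 = 175. Holds regardless of c. ✓
Opportunistic: 194 − 4 ≥ 272 − c, so c ≥ 272 − 190 = 82.

82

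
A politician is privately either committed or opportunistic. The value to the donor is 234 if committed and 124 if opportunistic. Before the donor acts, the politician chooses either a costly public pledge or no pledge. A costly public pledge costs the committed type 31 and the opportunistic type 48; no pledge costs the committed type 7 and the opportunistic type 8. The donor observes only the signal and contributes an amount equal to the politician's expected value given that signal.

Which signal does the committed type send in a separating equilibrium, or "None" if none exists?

Try committed → pledge, opportunistic → no pledge:
  If types separate, pledge earns payment 234 and no pledge earns 124.
  Committed: pledge gives 234 − 31 = 203; no pledge gives 124 − 7 = 117. No deviation. ✓
  Opportunistic: no pledge gives 124 − 8 = 116; pledge gives 234 − 48 = 186. Would deviate. ✗
Try committed → no pledge, opportunistic → pledge:
  If types separate, no pledge earns payment 234 and pledge earns 124.
  Committed: no pledge gives 234 − 7 = 227; pledge gives 124 − 31 = 93. No deviation. ✓
  Opportunistic: pledge gives 124 − 48 = 76; no pledge gives 234 − 8 = 226. Would deviate. ✗
Neither assignment is incentive-compatible.

None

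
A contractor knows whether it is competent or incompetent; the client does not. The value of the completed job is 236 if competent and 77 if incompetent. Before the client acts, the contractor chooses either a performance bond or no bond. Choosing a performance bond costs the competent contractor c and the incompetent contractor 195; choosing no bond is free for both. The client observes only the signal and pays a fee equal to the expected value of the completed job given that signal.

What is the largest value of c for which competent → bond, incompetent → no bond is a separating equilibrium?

Under separation: bond → competent (pays 236); no bond → incompetent (pays 77).
Incompetent: 77 − 0 = 77 ≥ 236 − 195 = 41. Holds regardless of c. ✓
Competent: 236 − c ≥ 77 − 0, so c ≤ 236 − 77 = 159.

159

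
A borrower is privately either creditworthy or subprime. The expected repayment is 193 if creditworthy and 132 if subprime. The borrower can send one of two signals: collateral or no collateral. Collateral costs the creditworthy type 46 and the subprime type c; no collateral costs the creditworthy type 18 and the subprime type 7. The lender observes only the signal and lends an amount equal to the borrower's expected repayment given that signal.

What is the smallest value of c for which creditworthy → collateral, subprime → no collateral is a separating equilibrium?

Under separation: collateral → creditworthy (pays 193); no collateral → subprime (pays 132).
Creditworthy: 193 − 46 = 147 ≥ 132 − 18 = 114. Holds regardless of c. ✓
Subprime: 132 − 7 ≥ 193 − c, so c ≥ 193 − 125 = 68.

68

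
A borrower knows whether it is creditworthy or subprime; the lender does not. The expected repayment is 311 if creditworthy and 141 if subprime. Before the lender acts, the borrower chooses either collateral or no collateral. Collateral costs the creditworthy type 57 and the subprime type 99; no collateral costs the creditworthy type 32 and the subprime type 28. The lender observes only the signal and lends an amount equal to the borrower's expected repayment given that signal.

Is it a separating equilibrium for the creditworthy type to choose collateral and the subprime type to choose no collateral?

Under separation the lender infers type exactly: collateral → creditworthy (pays 311), no collateral → subprime (pays 141).
Creditworthy: collateral gives 311 − 57 = 254; no collateral gives 141 − 32 = 109. No deviation. ✓
Subprime: no collateral gives 141 − 28 = 113; collateral gives 311 − 99 = 212. Would deviate. ✗

No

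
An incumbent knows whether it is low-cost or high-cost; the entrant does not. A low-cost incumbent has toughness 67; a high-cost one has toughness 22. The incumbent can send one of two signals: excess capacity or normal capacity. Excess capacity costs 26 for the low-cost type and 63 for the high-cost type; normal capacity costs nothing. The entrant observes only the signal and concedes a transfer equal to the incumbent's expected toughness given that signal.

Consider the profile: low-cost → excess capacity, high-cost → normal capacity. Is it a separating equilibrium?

Yes

Under separation the entrant infers type exactly: excess capacity → low-cost (pays 67), normal capacity → high-cost (pays 22).
Low-cost: excess capacity gives 67 − 26 = 41; normal capacity gives 22 − 0 = 22. No deviation. ✓
High-cost: normal capacity gives 22 − 0 = 22; excess capacity gives 67 − 63 = 4. No deviation. ✓
Both incentive constraints hold.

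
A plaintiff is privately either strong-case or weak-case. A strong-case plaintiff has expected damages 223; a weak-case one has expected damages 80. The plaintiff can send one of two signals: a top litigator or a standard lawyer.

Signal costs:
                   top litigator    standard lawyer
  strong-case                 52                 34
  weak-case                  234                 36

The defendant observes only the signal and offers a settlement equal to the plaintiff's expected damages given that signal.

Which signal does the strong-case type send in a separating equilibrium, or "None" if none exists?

Try strong-case → top litigator, weak-case → standard lawyer:
  Under separation the defendant infers type exactly: top litigator → strong-case (pays 223), standard lawyer → weak-case (pays 80).
  Strong-case: top litigator gives 223 − 52 = 171; standard lawyer gives 80 − 34 = 46. No deviation. ✓
  Weak-case: standard lawyer gives 80 − 36 = 44; top litigator gives 223 − 234 = -11. No deviation. ✓
Both hold — the strong-case type sends top litigator.

top litigator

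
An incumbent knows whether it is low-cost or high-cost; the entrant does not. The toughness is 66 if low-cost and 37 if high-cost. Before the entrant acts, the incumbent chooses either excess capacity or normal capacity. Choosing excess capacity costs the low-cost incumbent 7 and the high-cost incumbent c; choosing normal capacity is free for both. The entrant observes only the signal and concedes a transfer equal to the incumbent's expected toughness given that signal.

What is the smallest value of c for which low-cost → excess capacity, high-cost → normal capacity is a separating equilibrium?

29

Under separation: excess capacity → low-cost (pays 66); normal capacity → high-cost (pays 37).
Low-cost: 66 − 7 = 59 ≥ 37 − 0 = 37. Holds regardless of c. ✓
High-cost: 37 − 0 ≥ 66 − c, so c ≥ 66 − 37 = 29.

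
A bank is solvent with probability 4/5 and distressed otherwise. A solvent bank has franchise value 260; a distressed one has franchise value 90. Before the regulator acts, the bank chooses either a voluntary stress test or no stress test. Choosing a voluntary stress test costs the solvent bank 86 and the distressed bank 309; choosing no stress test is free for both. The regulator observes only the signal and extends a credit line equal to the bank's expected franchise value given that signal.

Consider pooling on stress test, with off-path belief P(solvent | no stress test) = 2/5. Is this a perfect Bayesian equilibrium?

No

At the pooled signal (stress test) the regulator holds the prior 4/5 and pays 4/5·260 + 1/5·90 = 226. Off-path (no stress test) belief 2/5 gives 2/5·260 + 3/5·90 = 158.
Solvent: stress test gives 226 − 86 = 140; no stress test gives 158 − 0 = 158. Deviates. ✗
Distressed: stress test gives 226 − 309 = -83; no stress test gives 158 − 0 = 158. Deviates. ✗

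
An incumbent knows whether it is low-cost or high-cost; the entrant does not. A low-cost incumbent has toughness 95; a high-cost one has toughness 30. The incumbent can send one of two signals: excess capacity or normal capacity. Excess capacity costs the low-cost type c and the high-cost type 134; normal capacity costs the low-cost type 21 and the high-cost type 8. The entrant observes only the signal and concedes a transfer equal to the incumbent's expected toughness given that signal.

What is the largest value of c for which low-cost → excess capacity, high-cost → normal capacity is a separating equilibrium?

Under separation: excess capacity → low-cost (pays 95); normal capacity → high-cost (pays 30).
High-cost: 30 − 8 = 22 ≥ 95 − 134 = -39. Holds regardless of c. ✓
Low-cost: 95 − c ≥ 30 − 21, so c ≤ 95 − 9 = 86.

86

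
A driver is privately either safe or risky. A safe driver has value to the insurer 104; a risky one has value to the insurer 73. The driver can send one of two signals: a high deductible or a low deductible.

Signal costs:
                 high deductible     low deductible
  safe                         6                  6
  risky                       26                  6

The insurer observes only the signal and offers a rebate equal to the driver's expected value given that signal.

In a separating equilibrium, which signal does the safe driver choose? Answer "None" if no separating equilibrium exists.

None

Try safe → high deductible, risky → low deductible:
  Under separation the insurer infers type exactly: high deductible → safe (pays 104), low deductible → risky (pays 73).
  Safe: high deductible gives 104 − 6 = 98; low deductible gives 73 − 6 = 67. No deviation. ✓
  Risky: low deductible gives 73 − 6 = 67; high deductible gives 104 − 26 = 78. Would deviate. ✗
Try safe → low deductible, risky → high deductible:
  Under separation the insurer infers type exactly: low deductible → safe (pays 104), high deductible → risky (pays 73).
  Safe: low deductible gives 104 − 6 = 98; high deductible gives 73 − 6 = 67. No deviation. ✓
  Risky: high deductible gives 73 − 26 = 47; low deductible gives 104 − 6 = 98. Would deviate. ✗
Neither assignment is incentive-compatible.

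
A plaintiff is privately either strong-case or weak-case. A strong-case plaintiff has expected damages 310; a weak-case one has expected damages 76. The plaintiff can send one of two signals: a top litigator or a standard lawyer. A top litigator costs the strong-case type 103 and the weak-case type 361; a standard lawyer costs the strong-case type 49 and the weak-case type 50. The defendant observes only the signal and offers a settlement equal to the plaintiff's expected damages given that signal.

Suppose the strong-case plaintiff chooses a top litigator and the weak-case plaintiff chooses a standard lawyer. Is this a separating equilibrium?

Yes

If types separate, top litigator earns payment 310 and standard lawyer earns 76.
Strong-case: top litigator gives 310 − 103 = 207; standard lawyer gives 76 − 49 = 27. No deviation. ✓
Weak-case: standard lawyer gives 76 − 50 = 26; top litigator gives 310 − 361 = -51. No deviation. ✓
Neither type gains from mimicking the other.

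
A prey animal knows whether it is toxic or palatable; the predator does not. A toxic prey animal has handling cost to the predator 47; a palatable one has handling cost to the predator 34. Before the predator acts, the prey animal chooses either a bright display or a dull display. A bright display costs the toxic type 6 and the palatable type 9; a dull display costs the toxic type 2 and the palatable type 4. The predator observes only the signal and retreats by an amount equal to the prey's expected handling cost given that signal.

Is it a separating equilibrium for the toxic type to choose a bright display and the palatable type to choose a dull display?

No

Under separation the predator infers type exactly: bright display → toxic (pays 47), dull display → palatable (pays 34).
Toxic: bright display gives 47 − 6 = 41; dull display gives 34 − 2 = 32. No deviation. ✓
Palatable: dull display gives 34 − 4 = 30; bright display gives 47 − 9 = 38. Would deviate. ✗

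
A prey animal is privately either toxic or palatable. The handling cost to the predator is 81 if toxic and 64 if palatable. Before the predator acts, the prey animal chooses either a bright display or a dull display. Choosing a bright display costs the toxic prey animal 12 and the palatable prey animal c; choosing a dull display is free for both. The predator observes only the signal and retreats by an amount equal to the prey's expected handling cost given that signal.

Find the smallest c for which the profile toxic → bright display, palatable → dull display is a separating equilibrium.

Under separation: bright display → toxic (pays 81); dull display → palatable (pays 64).
Toxic: 81 − 12 = 69 ≥ 64 − 0 = 64. Holds regardless of c. ✓
Palatable: 64 − 0 ≥ 81 − c, so c ≥ 81 − 64 = 17.

17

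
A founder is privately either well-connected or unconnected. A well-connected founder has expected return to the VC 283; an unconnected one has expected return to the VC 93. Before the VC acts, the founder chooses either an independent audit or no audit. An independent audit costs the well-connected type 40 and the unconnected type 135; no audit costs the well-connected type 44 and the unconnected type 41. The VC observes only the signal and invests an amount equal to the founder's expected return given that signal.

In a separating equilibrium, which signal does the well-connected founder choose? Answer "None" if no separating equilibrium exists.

Try well-connected → audit, unconnected → no audit:
  If types separate, audit earns payment 283 and no audit earns 93.
  Well-connected: audit gives 283 − 40 = 243; no audit gives 93 − 44 = 49. No deviation. ✓
  Unconnected: no audit gives 93 − 41 = 52; audit gives 283 − 135 = 148. Would deviate. ✗
Try well-connected → no audit, unconnected → audit:
  If types separate, no audit earns payment 283 and audit earns 93.
  Well-connected: no audit gives 283 − 44 = 239; audit gives 93 − 40 = 53. No deviation. ✓
  Unconnected: audit gives 93 − 135 = -42; no audit gives 283 − 41 = 242. Would deviate. ✗
Neither assignment is incentive-compatible.

None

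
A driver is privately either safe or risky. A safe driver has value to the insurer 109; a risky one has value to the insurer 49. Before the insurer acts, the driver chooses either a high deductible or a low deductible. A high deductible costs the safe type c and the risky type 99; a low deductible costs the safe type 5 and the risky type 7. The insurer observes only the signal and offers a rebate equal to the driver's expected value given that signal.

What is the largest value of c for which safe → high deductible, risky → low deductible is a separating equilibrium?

65

Under separation: high deductible → safe (pays 109); low deductible → risky (pays 49).
Risky: 49 − 7 = 42 ≥ 109 − 99 = 10. Holds regardless of c. ✓
Safe: 109 − c ≥ 49 − 5, so c ≤ 109 − 44 = 65.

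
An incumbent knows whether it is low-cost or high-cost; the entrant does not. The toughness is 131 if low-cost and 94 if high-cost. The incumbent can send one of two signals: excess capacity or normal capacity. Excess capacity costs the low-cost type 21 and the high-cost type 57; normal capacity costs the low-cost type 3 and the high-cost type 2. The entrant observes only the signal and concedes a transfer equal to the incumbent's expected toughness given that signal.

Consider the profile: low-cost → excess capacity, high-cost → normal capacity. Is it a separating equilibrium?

Yes

If types separate, excess capacity earns payment 131 and normal capacity earns 94.
Low-cost: excess capacity gives 131 − 21 = 110; normal capacity gives 94 − 3 = 91. No deviation. ✓
High-cost: normal capacity gives 94 − 2 = 92; excess capacity gives 131 − 57 = 74. No deviation. ✓
Neither type gains from mimicking the other.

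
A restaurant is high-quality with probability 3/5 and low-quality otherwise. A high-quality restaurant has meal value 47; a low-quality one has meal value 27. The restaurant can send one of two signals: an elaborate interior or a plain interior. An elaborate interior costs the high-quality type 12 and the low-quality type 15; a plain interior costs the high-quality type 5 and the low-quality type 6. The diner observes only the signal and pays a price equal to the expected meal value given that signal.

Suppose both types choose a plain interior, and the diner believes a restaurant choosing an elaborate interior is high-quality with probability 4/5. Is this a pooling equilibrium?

On the equilibrium path (plain interior) the diner holds the prior 3/5 and pays 3/5·47 + 2/5·27 = 39. Off-path (elaborate interior) belief 4/5 gives 4/5·47 + 1/5·27 = 43.
High-quality: plain interior gives 39 − 5 = 34; elaborate interior gives 43 − 12 = 31. Stays. ✓
Low-quality: plain interior gives 39 − 6 = 33; elaborate interior gives 43 − 15 = 28. Stays. ✓
Beliefs are Bayes-consistent on-path and both types best-respond.

Yes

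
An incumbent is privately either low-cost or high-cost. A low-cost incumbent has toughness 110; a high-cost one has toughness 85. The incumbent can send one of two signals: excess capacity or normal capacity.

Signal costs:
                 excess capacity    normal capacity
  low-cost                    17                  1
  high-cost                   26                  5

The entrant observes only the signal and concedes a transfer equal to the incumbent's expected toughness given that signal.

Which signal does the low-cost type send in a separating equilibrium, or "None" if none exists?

Try low-cost → excess capacity, high-cost → normal capacity:
  Under separation the entrant infers type exactly: excess capacity → low-cost (pays 110), normal capacity → high-cost (pays 85).
  Low-cost: excess capacity gives 110 − 17 = 93; normal capacity gives 85 − 1 = 84. No deviation. ✓
  High-cost: normal capacity gives 85 − 5 = 80; excess capacity gives 110 − 26 = 84. Would deviate. ✗
Try low-cost → normal capacity, high-cost → excess capacity:
  Under separation the entrant infers type exactly: normal capacity → low-cost (pays 110), excess capacity → high-cost (pays 85).
  Low-cost: normal capacity gives 110 − 1 = 109; excess capacity gives 85 − 17 = 68. No deviation. ✓
  High-cost: excess capacity gives 85 − 26 = 59; normal capacity gives 110 − 5 = 105. Would deviate. ✗
Neither assignment is incentive-compatible.

None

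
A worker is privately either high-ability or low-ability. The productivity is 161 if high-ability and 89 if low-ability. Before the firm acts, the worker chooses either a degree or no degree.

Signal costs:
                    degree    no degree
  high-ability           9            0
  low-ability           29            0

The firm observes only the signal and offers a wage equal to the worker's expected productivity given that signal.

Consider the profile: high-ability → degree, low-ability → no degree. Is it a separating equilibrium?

If types separate, degree earns payment 161 and no degree earns 89.
High-ability: degree gives 161 − 9 = 152; no degree gives 89 − 0 = 89. No deviation. ✓
Low-ability: no degree gives 89 − 0 = 89; degree gives 161 − 29 = 132. Would deviate. ✗

No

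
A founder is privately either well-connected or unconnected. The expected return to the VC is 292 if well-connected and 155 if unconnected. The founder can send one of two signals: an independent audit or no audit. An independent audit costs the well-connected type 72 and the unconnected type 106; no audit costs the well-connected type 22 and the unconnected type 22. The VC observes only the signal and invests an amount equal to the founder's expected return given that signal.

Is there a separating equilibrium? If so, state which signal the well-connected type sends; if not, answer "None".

None

Try well-connected → audit, unconnected → no audit:
  Under separation the VC infers type exactly: audit → well-connected (pays 292), no audit → unconnected (pays 155).
  Well-connected: audit gives 292 − 72 = 220; no audit gives 155 − 22 = 133. No deviation. ✓
  Unconnected: no audit gives 155 − 22 = 133; audit gives 292 − 106 = 186. Would deviate. ✗
Try well-connected → no audit, unconnected → audit:
  Under separation the VC infers type exactly: no audit → well-connected (pays 292), audit → unconnected (pays 155).
  Well-connected: no audit gives 292 − 22 = 270; audit gives 155 − 72 = 83. No deviation. ✓
  Unconnected: audit gives 155 − 106 = 49; no audit gives 292 − 22 = 270. Would deviate. ✗
Neither assignment is incentive-compatible.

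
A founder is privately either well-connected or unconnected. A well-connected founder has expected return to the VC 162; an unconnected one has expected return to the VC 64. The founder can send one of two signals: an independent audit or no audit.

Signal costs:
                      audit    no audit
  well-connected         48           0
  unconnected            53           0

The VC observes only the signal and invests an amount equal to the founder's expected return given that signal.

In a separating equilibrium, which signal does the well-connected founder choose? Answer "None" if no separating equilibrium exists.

Try well-connected → audit, unconnected → no audit:
  Under separation the VC infers type exactly: audit → well-connected (pays 162), no audit → unconnected (pays 64).
  Well-connected: audit gives 162 − 48 = 114; no audit gives 64 − 0 = 64. No deviation. ✓
  Unconnected: no audit gives 64 − 0 = 64; audit gives 162 − 53 = 109. Would deviate. ✗
Try well-connected → no audit, unconnected → audit:
  Under separation the VC infers type exactly: no audit → well-connected (pays 162), audit → unconnected (pays 64).
  Well-connected: no audit gives 162 − 0 = 162; audit gives 64 − 48 = 16. No deviation. ✓
  Unconnected: audit gives 64 − 53 = 11; no audit gives 162 − 0 = 162. Would deviate. ✗
Neither assignment is incentive-compatible.

None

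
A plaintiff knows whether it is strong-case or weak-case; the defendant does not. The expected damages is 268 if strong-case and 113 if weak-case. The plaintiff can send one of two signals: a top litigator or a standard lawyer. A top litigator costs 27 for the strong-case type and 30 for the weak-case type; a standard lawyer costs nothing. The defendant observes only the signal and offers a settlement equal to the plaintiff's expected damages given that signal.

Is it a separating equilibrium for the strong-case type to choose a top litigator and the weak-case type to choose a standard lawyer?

Under separation the defendant infers type exactly: top litigator → strong-case (pays 268), standard lawyer → weak-case (pays 113).
Strong-case: top litigator gives 268 − 27 = 241; standard lawyer gives 113 − 0 = 113. No deviation. ✓
Weak-case: standard lawyer gives 113 − 0 = 113; top litigator gives 268 − 30 = 238. Would deviate. ✗

No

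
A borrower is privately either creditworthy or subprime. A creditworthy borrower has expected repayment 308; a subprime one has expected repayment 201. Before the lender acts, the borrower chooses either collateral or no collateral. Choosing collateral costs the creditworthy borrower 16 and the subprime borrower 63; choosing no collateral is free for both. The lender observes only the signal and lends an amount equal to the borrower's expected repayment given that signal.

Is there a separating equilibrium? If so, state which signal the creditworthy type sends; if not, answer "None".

Try creditworthy → collateral, subprime → no collateral:
  If types separate, collateral earns payment 308 and no collateral earns 201.
  Creditworthy: collateral gives 308 − 16 = 292; no collateral gives 201 − 0 = 201. No deviation. ✓
  Subprime: no collateral gives 201 − 0 = 201; collateral gives 308 − 63 = 245. Would deviate. ✗
Try creditworthy → no collateral, subprime → collateral:
  If types separate, no collateral earns payment 308 and collateral earns 201.
  Creditworthy: no collateral gives 308 − 0 = 308; collateral gives 201 − 16 = 185. No deviation. ✓
  Subprime: collateral gives 201 − 63 = 138; no collateral gives 308 − 0 = 308. Would deviate. ✗
Neither assignment is incentive-compatible.

None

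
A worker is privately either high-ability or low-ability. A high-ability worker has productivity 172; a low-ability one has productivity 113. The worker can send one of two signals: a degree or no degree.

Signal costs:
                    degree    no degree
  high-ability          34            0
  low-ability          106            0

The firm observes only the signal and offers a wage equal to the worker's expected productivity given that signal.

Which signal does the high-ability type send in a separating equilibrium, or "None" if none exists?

degree

Try high-ability → degree, low-ability → no degree:
  If types separate, degree earns payment 172 and no degree earns 113.
  High-ability: degree gives 172 − 34 = 138; no degree gives 113 − 0 = 113. No deviation. ✓
  Low-ability: no degree gives 113 − 0 = 113; degree gives 172 − 106 = 66. No deviation. ✓
Both hold — the high-ability type sends degree.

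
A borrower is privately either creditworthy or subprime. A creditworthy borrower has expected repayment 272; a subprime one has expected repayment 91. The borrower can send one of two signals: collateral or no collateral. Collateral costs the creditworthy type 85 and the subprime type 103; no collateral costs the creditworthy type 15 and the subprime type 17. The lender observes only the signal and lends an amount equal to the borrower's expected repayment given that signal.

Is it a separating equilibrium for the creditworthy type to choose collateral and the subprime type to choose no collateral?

If types separate, collateral earns payment 272 and no collateral earns 91.
Creditworthy: collateral gives 272 − 85 = 187; no collateral gives 91 − 15 = 76. No deviation. ✓
Subprime: no collateral gives 91 − 17 = 74; collateral gives 272 − 103 = 169. Would deviate. ✗

No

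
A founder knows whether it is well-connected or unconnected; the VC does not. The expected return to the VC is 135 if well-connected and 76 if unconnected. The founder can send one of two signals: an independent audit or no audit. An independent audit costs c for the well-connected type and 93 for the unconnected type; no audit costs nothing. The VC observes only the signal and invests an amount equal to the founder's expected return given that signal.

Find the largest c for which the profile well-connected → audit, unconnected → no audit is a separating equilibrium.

Under separation: audit → well-connected (pays 135); no audit → unconnected (pays 76).
Unconnected: 76 − 0 = 76 ≥ 135 − 93 = 42. Holds regardless of c. ✓
Well-connected: 135 − c ≥ 76 − 0, so c ≤ 135 − 76 = 59.

59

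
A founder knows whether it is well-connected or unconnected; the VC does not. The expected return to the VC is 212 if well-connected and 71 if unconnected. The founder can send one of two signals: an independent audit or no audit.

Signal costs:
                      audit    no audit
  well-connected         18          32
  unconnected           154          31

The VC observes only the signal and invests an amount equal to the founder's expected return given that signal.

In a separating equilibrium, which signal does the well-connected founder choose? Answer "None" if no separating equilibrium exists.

Try well-connected → audit, unconnected → no audit:
  Under separation the VC infers type exactly: audit → well-connected (pays 212), no audit → unconnected (pays 71).
  Well-connected: audit gives 212 − 18 = 194; no audit gives 71 − 32 = 39. No deviation. ✓
  Unconnected: no audit gives 71 − 31 = 40; audit gives 212 − 154 = 58. Would deviate. ✗
Try well-connected → no audit, unconnected → audit:
  Under separation the VC infers type exactly: no audit → well-connected (pays 212), audit → unconnected (pays 71).
  Well-connected: no audit gives 212 − 32 = 180; audit gives 71 − 18 = 53. No deviation. ✓
  Unconnected: audit gives 71 − 154 = -83; no audit gives 212 − 31 = 181. Would deviate. ✗
Neither assignment is incentive-compatible.

None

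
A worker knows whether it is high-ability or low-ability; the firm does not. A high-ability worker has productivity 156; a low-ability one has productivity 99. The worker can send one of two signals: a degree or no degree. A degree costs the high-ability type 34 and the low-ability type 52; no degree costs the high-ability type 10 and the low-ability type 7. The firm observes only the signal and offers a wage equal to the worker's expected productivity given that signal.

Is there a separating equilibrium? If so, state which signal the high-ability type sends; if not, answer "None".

None

Try high-ability → degree, low-ability → no degree:
  If types separate, degree earns payment 156 and no degree earns 99.
  High-ability: degree gives 156 − 34 = 122; no degree gives 99 − 10 = 89. No deviation. ✓
  Low-ability: no degree gives 99 − 7 = 92; degree gives 156 − 52 = 104. Would deviate. ✗
Try high-ability → no degree, low-ability → degree:
  If types separate, no degree earns payment 156 and degree earns 99.
  High-ability: no degree gives 156 − 10 = 146; degree gives 99 − 34 = 65. No deviation. ✓
  Low-ability: degree gives 99 − 52 = 47; no degree gives 156 − 7 = 149. Would deviate. ✗
Neither assignment is incentive-compatible.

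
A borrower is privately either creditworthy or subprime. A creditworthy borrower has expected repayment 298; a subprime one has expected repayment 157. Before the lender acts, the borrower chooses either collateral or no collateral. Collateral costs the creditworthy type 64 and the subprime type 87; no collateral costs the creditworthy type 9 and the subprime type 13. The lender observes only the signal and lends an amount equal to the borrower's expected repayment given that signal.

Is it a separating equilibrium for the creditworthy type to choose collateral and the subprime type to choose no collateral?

No

If types separate, collateral earns payment 298 and no collateral earns 157.
Creditworthy: collateral gives 298 − 64 = 234; no collateral gives 157 − 9 = 148. No deviation. ✓
Subprime: no collateral gives 157 − 13 = 144; collateral gives 298 − 87 = 211. Would deviate. ✗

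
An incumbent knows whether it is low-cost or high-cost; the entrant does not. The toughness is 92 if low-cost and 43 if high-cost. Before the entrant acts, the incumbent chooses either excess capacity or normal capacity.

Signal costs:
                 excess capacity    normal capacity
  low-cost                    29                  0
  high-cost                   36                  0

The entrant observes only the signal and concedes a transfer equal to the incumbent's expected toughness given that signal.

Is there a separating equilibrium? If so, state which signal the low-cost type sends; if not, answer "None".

Try low-cost → excess capacity, high-cost → normal capacity:
  Under separation the entrant infers type exactly: excess capacity → low-cost (pays 92), normal capacity → high-cost (pays 43).
  Low-cost: excess capacity gives 92 − 29 = 63; normal capacity gives 43 − 0 = 43. No deviation. ✓
  High-cost: normal capacity gives 43 − 0 = 43; excess capacity gives 92 − 36 = 56. Would deviate. ✗
Try low-cost → normal capacity, high-cost → excess capacity:
  Under separation the entrant infers type exactly: normal capacity → low-cost (pays 92), excess capacity → high-cost (pays 43).
  Low-cost: normal capacity gives 92 − 0 = 92; excess capacity gives 43 − 29 = 14. No deviation. ✓
  High-cost: excess capacity gives 43 − 36 = 7; normal capacity gives 92 − 0 = 92. Would deviate. ✗
Neither assignment is incentive-compatible.

None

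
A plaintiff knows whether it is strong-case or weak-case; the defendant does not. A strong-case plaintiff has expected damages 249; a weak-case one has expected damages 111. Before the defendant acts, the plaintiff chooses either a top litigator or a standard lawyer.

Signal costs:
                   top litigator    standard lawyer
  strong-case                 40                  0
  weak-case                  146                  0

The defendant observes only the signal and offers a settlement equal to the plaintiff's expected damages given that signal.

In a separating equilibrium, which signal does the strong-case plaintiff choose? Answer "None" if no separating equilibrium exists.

Try strong-case → top litigator, weak-case → standard lawyer:
  Under separation the defendant infers type exactly: top litigator → strong-case (pays 249), standard lawyer → weak-case (pays 111).
  Strong-case: top litigator gives 249 − 40 = 209; standard lawyer gives 111 − 0 = 111. No deviation. ✓
  Weak-case: standard lawyer gives 111 − 0 = 111; top litigator gives 249 − 146 = 103. No deviation. ✓
Both hold — the strong-case type sends top litigator.

top litigator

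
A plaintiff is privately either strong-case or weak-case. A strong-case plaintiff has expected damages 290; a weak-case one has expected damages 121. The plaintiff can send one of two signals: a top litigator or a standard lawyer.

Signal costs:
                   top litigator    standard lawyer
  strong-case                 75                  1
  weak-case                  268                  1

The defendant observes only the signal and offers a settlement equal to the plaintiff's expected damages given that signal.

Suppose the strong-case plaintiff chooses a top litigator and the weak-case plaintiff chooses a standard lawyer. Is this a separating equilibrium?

If types separate, top litigator earns payment 290 and standard lawyer earns 121.
Strong-case: top litigator gives 290 − 75 = 215; standard lawyer gives 121 − 1 = 120. No deviation. ✓
Weak-case: standard lawyer gives 121 − 1 = 120; top litigator gives 290 − 268 = 22. No deviation. ✓
Both incentive constraints hold.

Yes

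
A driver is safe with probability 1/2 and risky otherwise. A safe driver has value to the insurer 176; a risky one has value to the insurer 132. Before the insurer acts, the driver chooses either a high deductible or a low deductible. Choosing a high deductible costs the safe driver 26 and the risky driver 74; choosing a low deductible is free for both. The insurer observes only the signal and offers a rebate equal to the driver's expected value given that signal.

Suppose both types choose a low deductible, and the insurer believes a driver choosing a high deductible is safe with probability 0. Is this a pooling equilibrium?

At the pooled signal (low deductible) the insurer holds the prior 1/2 and pays 1/2·176 + 1/2·132 = 154. Off-path (high deductible) belief 0 gives 0·176 + 1·132 = 132.
Safe: low deductible gives 154 − 0 = 154; high deductible gives 132 − 26 = 106. Stays. ✓
Risky: low deductible gives 154 − 0 = 154; high deductible gives 132 − 74 = 58. Stays. ✓

Yes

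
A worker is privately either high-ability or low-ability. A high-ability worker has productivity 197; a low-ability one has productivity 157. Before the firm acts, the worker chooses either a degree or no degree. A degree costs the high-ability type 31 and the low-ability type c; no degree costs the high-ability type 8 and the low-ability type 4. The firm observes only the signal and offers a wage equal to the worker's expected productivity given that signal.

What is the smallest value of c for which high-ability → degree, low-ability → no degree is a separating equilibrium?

Under separation: degree → high-ability (pays 197); no degree → low-ability (pays 157).
High-ability: 197 − 31 = 166 ≥ 157 − 8 = 149. Holds regardless of c. ✓
Low-ability: 157 − 4 ≥ 197 − c, so c ≥ 197 − 153 = 44.

44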